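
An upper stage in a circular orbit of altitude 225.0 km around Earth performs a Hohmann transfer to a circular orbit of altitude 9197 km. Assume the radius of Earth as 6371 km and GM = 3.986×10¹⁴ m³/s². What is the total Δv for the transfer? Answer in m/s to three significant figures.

r₁ = 6371 + 225.0 = 6596.0 km = 6.5960×10⁶ m.
r₂ = 6371 + 9197 = 15568 km = 1.5568×10⁷ m.
Transfer ellipse a_t = (r₁ + r₂)/2 = 1.108×10⁷ m.
At r₁: circular v_c1 = √(μ/r₁) = 7774 m/s; transfer-perigee v_p = √[μ(2/r₁ − 1/a_t)] = 9214 m/s.
Δv₁ = v_p − v_c1 = 1440 m/s.
At r₂: circular v_c2 = √(μ/r₂) = 5060 m/s; transfer-apogee v_a = √[μ(2/r₂ − 1/a_t)] = 3904 m/s.
Δv₂ = v_c2 − v_a = 1156 m/s.
Total Δv = Δv₁ + Δv₂ = 2596 m/s.

Δv_total ≈ 2600 m/s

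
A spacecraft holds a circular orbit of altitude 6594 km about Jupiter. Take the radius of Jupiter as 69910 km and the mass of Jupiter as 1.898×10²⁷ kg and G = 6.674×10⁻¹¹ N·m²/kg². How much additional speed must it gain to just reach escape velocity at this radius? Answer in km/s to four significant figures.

μ = GM = 6.674×10⁻¹¹ × 1.898×10²⁷ = 1.267×10¹⁷ m³/s².
r = 69910 + 6594 = 76504 km = 7.6504×10⁷ m.
Circular speed v_c = √(μ/r) = 40690 m/s.
Escape speed v_esc = √(2μ/r) = √2 × v_c = 57550 m/s.
Δv = v_esc − v_c = 16850 m/s = 16.85 km/s.

Δv ≈ 16.85 km/s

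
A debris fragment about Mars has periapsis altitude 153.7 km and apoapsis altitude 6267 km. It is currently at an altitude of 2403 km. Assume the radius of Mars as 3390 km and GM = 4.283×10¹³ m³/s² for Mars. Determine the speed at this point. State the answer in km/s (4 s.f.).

v ≈ 2.881 km/s

r_p = 3390 + 153.7 = 3543.7 km = 3.5437×10⁶ m.
r_a = 3390 + 6267 = 9657.0 km = 9.6570×10⁶ m.
r = 3390 + 2403 = 5793.0 km = 5.793×10⁶ m.
Semi-major axis a = (r_p + r_a)/2 = 6600.4 km = 6.600×10⁶ m.
Vis-viva: v² = μ(2/r − 1/a) = 4.283×10¹³ × (3.452×10⁻⁷ − 1.515×10⁻⁷) = 8.298×10⁶ m²/s².
v = 2881 m/s = 2.881 km/s.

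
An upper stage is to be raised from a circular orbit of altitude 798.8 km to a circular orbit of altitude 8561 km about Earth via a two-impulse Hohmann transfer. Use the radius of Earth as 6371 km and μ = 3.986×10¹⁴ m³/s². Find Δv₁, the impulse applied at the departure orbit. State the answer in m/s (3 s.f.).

Δv ≈ 1210 m/s

r₁ = 6371 + 798.8 = 7169.8 km = 7.1698×10⁶ m.
r₂ = 6371 + 8561 = 14932 km = 1.4932×10⁷ m.
Transfer ellipse a_t = (r₁ + r₂)/2 = 1.105×10⁷ m.
At r₁: circular v_c1 = √(μ/r₁) = 7456 m/s; transfer-perigee v_p = √[μ(2/r₁ − 1/a_t)] = 8667 m/s.
Δv₁ = v_p − v_c1 = 1211 m/s.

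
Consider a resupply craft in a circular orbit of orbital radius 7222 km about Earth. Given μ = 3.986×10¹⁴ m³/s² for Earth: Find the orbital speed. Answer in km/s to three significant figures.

v ≈ 7.43 km/s

r = 7222 km = 7.222×10⁶ m.
For a circular orbit v = √(μ/r) = √(3.986×10¹⁴ / 7.222×10⁶) = √(5.519×10⁷) = 7429 m/s.
That is 7.429 km/s.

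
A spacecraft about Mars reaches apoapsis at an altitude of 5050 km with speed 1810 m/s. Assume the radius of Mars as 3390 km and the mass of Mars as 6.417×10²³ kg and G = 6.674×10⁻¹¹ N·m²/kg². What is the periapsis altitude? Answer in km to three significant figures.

periapsis altitude ≈ 633 km

μ = GM = 6.674×10⁻¹¹ × 6.417×10²³ = 4.283×10¹³ m³/s².
r_a = 3390 + 5050 = 8440.0 km = 8.440×10⁶ m.
Specific energy ε = v²/2 − μ/r = -3.436×10⁶ J/kg, so a = −μ/(2ε) = 6.232×10⁶ m.
The apsides satisfy r_p + r_a = 2a, so the periapsis radius is 2a − r_a = 4.023×10⁶ m = 4023.3 km.
Periapsis altitude = 4023.3 − 3390 = 633.33 km.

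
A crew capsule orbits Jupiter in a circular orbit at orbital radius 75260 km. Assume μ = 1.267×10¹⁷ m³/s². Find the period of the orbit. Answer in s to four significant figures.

r = 75260 km = 7.526×10⁷ m.
Kepler's third law: T = 2π√(r³/μ) = 2π√((7.526×10⁷)³ / 1.267×10¹⁷).
r³/μ = 3.364×10⁶ s², so T = 2π × 1.834×10³ = 1.152×10⁴ s.

T ≈ 11520 s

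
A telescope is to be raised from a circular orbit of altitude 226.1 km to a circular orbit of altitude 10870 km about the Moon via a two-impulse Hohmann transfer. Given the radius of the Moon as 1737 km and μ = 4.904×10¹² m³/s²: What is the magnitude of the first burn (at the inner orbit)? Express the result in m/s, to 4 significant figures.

r₁ = 1737 + 226.1 = 1963.1 km = 1.9631×10⁶ m.
r₂ = 1737 + 10870 = 12607 km = 1.2607×10⁷ m.
Transfer ellipse a_t = (r₁ + r₂)/2 = 7.285×10⁶ m.
At r₁: circular v_c1 = √(μ/r₁) = 1581 m/s; transfer-perilune v_p = √[μ(2/r₁ − 1/a_t)] = 2079 m/s.
Δv₁ = v_p − v_c1 = 498.7 m/s.

Δv ≈ 498.7 m/s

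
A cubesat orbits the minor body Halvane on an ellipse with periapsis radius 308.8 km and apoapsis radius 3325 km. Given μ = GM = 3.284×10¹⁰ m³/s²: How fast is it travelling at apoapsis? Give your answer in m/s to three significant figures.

Semi-major axis a = (r_p + r_a)/2 = 1816.9 km = 1.817×10⁶ m.
Vis-viva: v² = μ(2/r − 1/a) = 3.284×10¹⁰ × (6.015×10⁻⁷ − 5.504×10⁻⁷) = 1.679×10³ m²/s².
v = 40.97 m/s.

v ≈ 41.0 m/s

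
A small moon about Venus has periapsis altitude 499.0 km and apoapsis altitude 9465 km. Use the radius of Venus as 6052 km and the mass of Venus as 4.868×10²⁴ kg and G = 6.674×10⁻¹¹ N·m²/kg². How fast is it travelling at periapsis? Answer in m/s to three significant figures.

v ≈ 8350 m/s

μ = GM = 6.674×10⁻¹¹ × 4.868×10²⁴ = 3.249×10¹⁴ m³/s².
r_p = 6052 + 499.0 = 6551.0 km = 6.5510×10⁶ m.
r_a = 6052 + 9465 = 15517 km = 1.5517×10⁷ m.
Semi-major axis a = (r_p + r_a)/2 = 11034 km = 1.103×10⁷ m.
Vis-viva: v² = μ(2/r − 1/a) = 3.249×10¹⁴ × (3.053×10⁻⁷ − 9.063×10⁻⁸) = 6.974×10⁷ m²/s².
v = 8351 m/s.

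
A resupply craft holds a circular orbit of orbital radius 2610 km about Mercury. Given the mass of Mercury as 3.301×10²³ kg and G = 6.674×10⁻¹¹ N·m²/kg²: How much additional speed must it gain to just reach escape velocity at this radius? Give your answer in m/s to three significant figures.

Δv ≈ 1200 m/s

μ = GM = 6.674×10⁻¹¹ × 3.301×10²³ = 2.203×10¹³ m³/s².
r = 2610 km = 2.610×10⁶ m.
Circular speed v_c = √(μ/r) = 2905 m/s.
Escape speed v_esc = √(2μ/r) = √2 × v_c = 4109 m/s.
Δv = v_esc − v_c = 1203 m/s.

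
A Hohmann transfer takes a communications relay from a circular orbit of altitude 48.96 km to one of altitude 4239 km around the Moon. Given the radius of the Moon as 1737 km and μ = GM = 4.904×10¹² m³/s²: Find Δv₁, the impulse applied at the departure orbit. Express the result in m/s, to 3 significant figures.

r₁ = 1737 + 48.96 = 1786.0 km = 1.7860×10⁶ m.
r₂ = 1737 + 4239 = 5976.0 km = 5.9760×10⁶ m.
Transfer ellipse a_t = (r₁ + r₂)/2 = 3.881×10⁶ m.
At r₁: circular v_c1 = √(μ/r₁) = 1657 m/s; transfer-perilune v_p = √[μ(2/r₁ − 1/a_t)] = 2056 m/s.
Δv₁ = v_p − v_c1 = 399.2 m/s.

Δv ≈ 399 m/s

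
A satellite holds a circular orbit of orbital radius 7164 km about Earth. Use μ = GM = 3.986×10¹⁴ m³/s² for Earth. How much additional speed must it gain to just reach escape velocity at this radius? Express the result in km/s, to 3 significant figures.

Δv ≈ 3.09 km/s

r = 7164 km = 7.164×10⁶ m.
Circular speed v_c = √(μ/r) = 7459 m/s.
Escape speed v_esc = √(2μ/r) = √2 × v_c = 10550 m/s.
Δv = v_esc − v_c = 3090 m/s = 3.090 km/s.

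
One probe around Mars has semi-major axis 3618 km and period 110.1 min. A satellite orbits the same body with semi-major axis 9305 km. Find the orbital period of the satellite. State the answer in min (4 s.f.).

Kepler's third law: T² ∝ a³, so T₂ = T₁ (a₂/a₁)^(3/2).
a₂/a₁ = 2.572, (a₂/a₁)^(3/2) = 4.125.
T₂ = 110.1 × 4.125 = 454.1 min.

T₂ ≈ 454.1 min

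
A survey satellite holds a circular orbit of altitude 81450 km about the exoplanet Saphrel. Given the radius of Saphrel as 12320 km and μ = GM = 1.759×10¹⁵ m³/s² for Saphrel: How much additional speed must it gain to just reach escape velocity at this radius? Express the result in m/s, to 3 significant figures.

r = 12320 + 81450 = 93770 km = 9.3770×10⁷ m.
Circular speed v_c = √(μ/r) = 4331 m/s.
Escape speed v_esc = √(2μ/r) = √2 × v_c = 6125 m/s.
Δv = v_esc − v_c = 1794 m/s.

Δv ≈ 1790 m/s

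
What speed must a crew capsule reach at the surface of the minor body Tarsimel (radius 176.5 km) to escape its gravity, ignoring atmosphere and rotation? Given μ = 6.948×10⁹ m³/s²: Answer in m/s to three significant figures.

v_esc ≈ 281 m/s

r = R = 1.765×10⁵ m.
Escape speed v_esc = √(2μ/r) = √(2 × 6.948×10⁹ / 1.765×10⁵) = √(7.873×10⁴) = 280.6 m/s.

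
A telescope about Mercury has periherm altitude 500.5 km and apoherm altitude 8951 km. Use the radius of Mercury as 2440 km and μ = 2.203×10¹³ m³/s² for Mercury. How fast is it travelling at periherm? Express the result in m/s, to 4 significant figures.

r_p = 2440 + 500.5 = 2940.5 km = 2.9405×10⁶ m.
r_a = 2440 + 8951 = 11391 km = 1.1391×10⁷ m.
Semi-major axis a = (r_p + r_a)/2 = 7165.8 km = 7.166×10⁶ m.
Vis-viva: v² = μ(2/r − 1/a) = 2.203×10¹³ × (6.802×10⁻⁷ − 1.396×10⁻⁷) = 1.191×10⁷ m²/s².
v = 3451 m/s.

v ≈ 3451 m/s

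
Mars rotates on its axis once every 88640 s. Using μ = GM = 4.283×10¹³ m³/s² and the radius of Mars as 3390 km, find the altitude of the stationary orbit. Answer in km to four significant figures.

A synchronous orbit has period T, so by Kepler's third law a = (μT²/4π²)^(1/3).
μT²/4π² = 4.283×10¹³ × (8.864×10⁴)² / 39.48 = 8.524×10²¹ m³.
a = 2.043×10⁷ m = 20428 km.
Altitude h = a − R = 20428 − 3390 = 17038 km.

h_sync ≈ 17040 km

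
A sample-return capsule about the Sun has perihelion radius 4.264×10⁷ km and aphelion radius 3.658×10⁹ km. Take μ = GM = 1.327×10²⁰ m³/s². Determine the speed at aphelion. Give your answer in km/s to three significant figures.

Semi-major axis a = (r_p + r_a)/2 = 1.8503×10⁹ km = 1.850×10¹² m.
Vis-viva: v² = μ(2/r − 1/a) = 1.327×10²⁰ × (5.467×10⁻¹³ − 5.404×10⁻¹³) = 8.360×10⁵ m²/s².
v = 914.3 m/s = 0.9143 km/s.

v ≈ 0.914 km/s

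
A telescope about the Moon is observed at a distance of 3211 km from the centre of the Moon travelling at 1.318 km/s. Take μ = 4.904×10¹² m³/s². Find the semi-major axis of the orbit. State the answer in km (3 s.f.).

r = 3.211×10⁶ m.
Vis-viva rearranged: 1/a = 2/r − v²/μ = 6.229×10⁻⁷ − 3.542×10⁻⁷ = 2.686×10⁻⁷ m⁻¹.
a = 3.723×10⁶ m = 3722.6 km.

a ≈ 3720 km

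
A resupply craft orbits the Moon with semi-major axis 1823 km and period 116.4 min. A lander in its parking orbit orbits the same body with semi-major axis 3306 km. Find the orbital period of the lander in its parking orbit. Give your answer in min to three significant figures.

Kepler's third law: T² ∝ a³, so T₂ = T₁ (a₂/a₁)^(3/2).
a₂/a₁ = 1.813, (a₂/a₁)^(3/2) = 2.442.
T₂ = 116.4 × 2.442 = 284.3 min.

T₂ ≈ 284 min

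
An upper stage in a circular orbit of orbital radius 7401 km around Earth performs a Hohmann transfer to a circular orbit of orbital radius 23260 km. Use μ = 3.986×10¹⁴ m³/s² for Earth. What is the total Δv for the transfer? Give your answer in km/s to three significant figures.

r₁ = 7401 km = 7.401×10⁶ m.
r₂ = 23260 km = 2.326×10⁷ m.
Transfer ellipse a_t = (r₁ + r₂)/2 = 1.533×10⁷ m.
At r₁: circular v_c1 = √(μ/r₁) = 7339 m/s; transfer-perigee v_p = √[μ(2/r₁ − 1/a_t)] = 9040 m/s.
Δv₁ = v_p − v_c1 = 1701 m/s.
At r₂: circular v_c2 = √(μ/r₂) = 4140 m/s; transfer-apogee v_a = √[μ(2/r₂ − 1/a_t)] = 2876 m/s.
Δv₂ = v_c2 − v_a = 1263 m/s.
Total Δv = Δv₁ + Δv₂ = 2964 m/s = 2.964 km/s.

Δv_total ≈ 2.96 km/s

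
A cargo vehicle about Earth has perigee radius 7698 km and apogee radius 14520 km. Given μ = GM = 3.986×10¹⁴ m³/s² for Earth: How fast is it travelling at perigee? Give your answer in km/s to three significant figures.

v ≈ 8.23 km/s

Semi-major axis a = (r_p + r_a)/2 = 11109 km = 1.111×10⁷ m.
Vis-viva: v² = μ(2/r − 1/a) = 3.986×10¹⁴ × (2.598×10⁻⁷ − 9.002×10⁻⁸) = 6.768×10⁷ m²/s².
v = 8227 m/s = 8.227 km/s.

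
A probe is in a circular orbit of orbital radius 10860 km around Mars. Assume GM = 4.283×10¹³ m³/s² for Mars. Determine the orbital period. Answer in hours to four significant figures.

T ≈ 9.544 hours

r = 10860 km = 1.086×10⁷ m.
Kepler's third law: T = 2π√(r³/μ) = 2π√((1.086×10⁷)³ / 4.283×10¹³).
r³/μ = 2.990×10⁷ s², so T = 2π × 5.469×10³ = 3.436×10⁴ s.
Converting: 3.436×10⁴ s ÷ 3600 = 9.544 hours.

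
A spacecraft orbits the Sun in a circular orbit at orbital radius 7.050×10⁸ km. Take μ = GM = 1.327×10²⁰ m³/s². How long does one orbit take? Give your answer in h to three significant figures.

T ≈ 89700 h

r = 7.050×10⁸ km = 7.050×10¹¹ m.
Kepler's third law: T = 2π√(r³/μ) = 2π√((7.050×10¹¹)³ / 1.327×10²⁰).
r³/μ = 2.641×10¹⁵ s², so T = 2π × 5.139×10⁷ = 3.229×10⁸ s.
Converting: 3.229×10⁸ s ÷ 3600 = 89690 h.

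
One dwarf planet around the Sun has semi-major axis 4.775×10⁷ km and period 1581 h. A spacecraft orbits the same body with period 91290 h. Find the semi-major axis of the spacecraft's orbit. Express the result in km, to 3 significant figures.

a₂ ≈ 7.13×10⁸ km

Kepler's third law: a³ ∝ T², so a₂ = a₁ (T₂/T₁)^(2/3).
T₂/T₁ = 57.74, (T₂/T₁)^(2/3) = 14.94.
a₂ = 4.775×10⁷ × 14.94 = 7.133×10⁸ km.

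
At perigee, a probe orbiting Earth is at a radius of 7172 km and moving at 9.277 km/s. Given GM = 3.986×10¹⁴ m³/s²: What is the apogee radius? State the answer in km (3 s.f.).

r_p = 7.172×10⁶ m.
Specific energy ε = v²/2 − μ/r = -1.255×10⁷ J/kg, so a = −μ/(2ε) = 1.589×10⁷ m.
The apsides satisfy r_p + r_a = 2a, so the apogee radius is 2a − r_p = 2.460×10⁷ m = 24599 km.

apogee radius ≈ 24600 km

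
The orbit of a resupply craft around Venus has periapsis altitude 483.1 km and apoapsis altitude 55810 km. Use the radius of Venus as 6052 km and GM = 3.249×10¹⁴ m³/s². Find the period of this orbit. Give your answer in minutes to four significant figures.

T ≈ 1162 minutes

r_p = 6052 + 483.1 = 6535.1 km = 6.5351×10⁶ m.
r_a = 6052 + 55810 = 61862 km = 6.1862×10⁷ m.
Semi-major axis a = (r_p + r_a)/2 = (6535.1 + 61862)/2 = 34199 km = 3.420×10⁷ m.
By Kepler's third law T = 2π√(a³/μ) = 2π × 1.110×10⁴ = 6.971×10⁴ s.
= 1162 minutes.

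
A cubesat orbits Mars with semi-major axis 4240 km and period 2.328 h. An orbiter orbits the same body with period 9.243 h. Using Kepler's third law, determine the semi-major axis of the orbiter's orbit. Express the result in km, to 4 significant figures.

Kepler's third law: a³ ∝ T², so a₂ = a₁ (T₂/T₁)^(2/3).
T₂/T₁ = 3.970, (T₂/T₁)^(2/3) = 2.507.
a₂ = 4240 × 2.507 = 10630 km.

a₂ ≈ 10630 km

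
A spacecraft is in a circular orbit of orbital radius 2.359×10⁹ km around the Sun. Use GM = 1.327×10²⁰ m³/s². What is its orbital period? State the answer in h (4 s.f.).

T ≈ 549000 h

r = 2.359×10⁹ km = 2.359×10¹² m.
Kepler's third law: T = 2π√(r³/μ) = 2π√((2.359×10¹²)³ / 1.327×10²⁰).
r³/μ = 9.893×10¹⁶ s², so T = 2π × 3.145×10⁸ = 1.976×10⁹ s.
Converting: 1.976×10⁹ s ÷ 3600 = 5.490×10⁵ h.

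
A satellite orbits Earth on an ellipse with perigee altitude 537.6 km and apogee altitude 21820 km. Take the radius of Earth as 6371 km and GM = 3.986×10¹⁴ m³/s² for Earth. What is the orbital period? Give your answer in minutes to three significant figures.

r_p = 6371 + 537.6 = 6908.6 km = 6.9086×10⁶ m.
r_a = 6371 + 21820 = 28191 km = 2.8191×10⁷ m.
Semi-major axis a = (r_p + r_a)/2 = (6908.6 + 28191)/2 = 17550 km = 1.755×10⁷ m.
By Kepler's third law T = 2π√(a³/μ) = 2π × 3.682×10³ = 2.314×10⁴ s.
= 385.6 minutes.

T ≈ 386 minutes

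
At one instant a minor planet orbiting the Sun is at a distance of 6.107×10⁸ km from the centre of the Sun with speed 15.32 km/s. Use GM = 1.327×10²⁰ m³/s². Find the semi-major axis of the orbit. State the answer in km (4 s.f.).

r = 6.107×10¹¹ m.
Vis-viva rearranged: 1/a = 2/r − v²/μ = 3.275×10⁻¹² − 1.769×10⁻¹² = 1.506×10⁻¹² m⁻¹.
a = 6.639×10¹¹ m = 6.6390×10⁸ km.

a ≈ 6.639×10⁸ km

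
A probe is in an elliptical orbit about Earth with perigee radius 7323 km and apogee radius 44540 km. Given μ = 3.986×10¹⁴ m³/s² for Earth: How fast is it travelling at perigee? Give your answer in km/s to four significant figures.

Semi-major axis a = (r_p + r_a)/2 = 25932 km = 2.593×10⁷ m.
Vis-viva: v² = μ(2/r − 1/a) = 3.986×10¹⁴ × (2.731×10⁻⁷ − 3.856×10⁻⁸) = 9.349×10⁷ m²/s².
v = 9669 m/s = 9.669 km/s.

v ≈ 9.669 km/s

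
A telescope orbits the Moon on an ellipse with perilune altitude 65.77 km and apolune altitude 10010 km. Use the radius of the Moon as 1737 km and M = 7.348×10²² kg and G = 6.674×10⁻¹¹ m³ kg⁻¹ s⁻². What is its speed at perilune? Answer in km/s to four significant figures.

v ≈ 2.172 km/s

μ = GM = 6.674×10⁻¹¹ × 7.348×10²² = 4.904×10¹² m³/s².
r_p = 1737 + 65.77 = 1802.8 km = 1.8028×10⁶ m.
r_a = 1737 + 10010 = 11747 km = 1.1747×10⁷ m.
Semi-major axis a = (r_p + r_a)/2 = 6774.9 km = 6.775×10⁶ m.
Vis-viva: v² = μ(2/r − 1/a) = 4.904×10¹² × (1.109×10⁻⁶ − 1.476×10⁻⁷) = 4.717×10⁶ m²/s².
v = 2172 m/s = 2.172 km/s.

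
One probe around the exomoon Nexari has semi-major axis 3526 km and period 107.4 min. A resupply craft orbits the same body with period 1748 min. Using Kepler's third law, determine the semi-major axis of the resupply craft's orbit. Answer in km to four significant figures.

Kepler's third law: a³ ∝ T², so a₂ = a₁ (T₂/T₁)^(2/3).
T₂/T₁ = 16.28, (T₂/T₁)^(2/3) = 6.422.
a₂ = 3526 × 6.422 = 22650 km.

a₂ ≈ 22650 km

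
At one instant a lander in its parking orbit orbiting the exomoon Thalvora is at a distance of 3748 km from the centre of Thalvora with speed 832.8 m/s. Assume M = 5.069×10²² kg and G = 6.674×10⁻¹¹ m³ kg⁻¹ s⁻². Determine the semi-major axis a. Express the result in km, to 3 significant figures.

μ = GM = 6.674×10⁻¹¹ × 5.069×10²² = 3.383×10¹² m³/s².
r = 3.748×10⁶ m.
Vis-viva rearranged: 1/a = 2/r − v²/μ = 5.336×10⁻⁷ − 2.050×10⁻⁷ = 3.286×10⁻⁷ m⁻¹.
a = 3.043×10⁶ m = 3043.1 km.

a ≈ 3040 km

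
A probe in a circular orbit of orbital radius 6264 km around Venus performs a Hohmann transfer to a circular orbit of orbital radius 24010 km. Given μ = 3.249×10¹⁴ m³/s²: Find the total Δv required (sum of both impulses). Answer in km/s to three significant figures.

Δv_total ≈ 3.18 km/s

r₁ = 6264 km = 6.264×10⁶ m.
r₂ = 24010 km = 2.401×10⁷ m.
Transfer ellipse a_t = (r₁ + r₂)/2 = 1.514×10⁷ m.
At r₁: circular v_c1 = √(μ/r₁) = 7202 m/s; transfer-periapsis v_p = √[μ(2/r₁ − 1/a_t)] = 9070 m/s.
Δv₁ = v_p − v_c1 = 1868 m/s.
At r₂: circular v_c2 = √(μ/r₂) = 3679 m/s; transfer-apoapsis v_a = √[μ(2/r₂ − 1/a_t)] = 2366 m/s.
Δv₂ = v_c2 − v_a = 1312 m/s.
Total Δv = Δv₁ + Δv₂ = 3181 m/s = 3.181 km/s.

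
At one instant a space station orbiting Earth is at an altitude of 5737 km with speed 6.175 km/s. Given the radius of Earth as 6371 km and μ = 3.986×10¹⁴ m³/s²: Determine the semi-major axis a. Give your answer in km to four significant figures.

a ≈ 14380 km

r = 6371 + 5737 = 12108 km = 1.211×10⁷ m.
Specific orbital energy ε = v²/2 − μ/r = (6175)²/2 − 3.986×10¹⁴/1.211×10⁷ = -1.386×10⁷ J/kg.
Since ε = −μ/(2a), a = −μ/(2ε) = 1.438×10⁷ m = 14385 km.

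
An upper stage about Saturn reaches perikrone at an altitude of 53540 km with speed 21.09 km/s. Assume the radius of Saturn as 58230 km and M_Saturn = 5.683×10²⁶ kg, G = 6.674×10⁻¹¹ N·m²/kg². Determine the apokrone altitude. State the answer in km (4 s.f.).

μ = GM = 6.674×10⁻¹¹ × 5.683×10²⁶ = 3.793×10¹⁶ m³/s².
r_p = 58230 + 53540 = 1.1177×10⁵ km = 1.118×10⁸ m.
Specific energy ε = v²/2 − μ/r = -1.169×10⁸ J/kg, so a = −μ/(2ε) = 1.622×10⁸ m.
The apsides satisfy r_p + r_a = 2a, so the apokrone radius is 2a − r_p = 2.125×10⁸ m = 2.1255×10⁵ km.
Apokrone altitude = 2.1255×10⁵ − 58230 = 1.5432×10⁵ km.

apokrone altitude ≈ 1.543×10⁵ km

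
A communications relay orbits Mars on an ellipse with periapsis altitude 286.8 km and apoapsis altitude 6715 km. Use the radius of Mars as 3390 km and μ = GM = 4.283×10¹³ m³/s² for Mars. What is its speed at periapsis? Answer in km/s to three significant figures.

v ≈ 4.13 km/s

r_p = 3390 + 286.8 = 3676.8 km = 3.6768×10⁶ m.
r_a = 3390 + 6715 = 10105 km = 1.0105×10⁷ m.
Semi-major axis a = (r_p + r_a)/2 = 6890.9 km = 6.891×10⁶ m.
Vis-viva: v² = μ(2/r − 1/a) = 4.283×10¹³ × (5.440×10⁻⁷ − 1.451×10⁻⁷) = 1.708×10⁷ m²/s².
v = 4133 m/s = 4.133 km/s.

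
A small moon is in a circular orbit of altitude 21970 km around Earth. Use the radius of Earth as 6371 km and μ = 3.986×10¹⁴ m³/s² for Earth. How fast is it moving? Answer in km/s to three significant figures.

v ≈ 3.75 km/s

r = 6371 + 21970 = 28341 km = 2.8341×10⁷ m.
For a circular orbit v = √(μ/r) = √(3.986×10¹⁴ / 2.834×10⁷) = √(1.406×10⁷) = 3750 m/s.
That is 3.750 km/s.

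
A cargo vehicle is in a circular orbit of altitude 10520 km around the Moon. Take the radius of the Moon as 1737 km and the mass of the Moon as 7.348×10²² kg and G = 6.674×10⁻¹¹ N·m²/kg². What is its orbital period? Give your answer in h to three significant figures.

T ≈ 33.8 h

μ = GM = 6.674×10⁻¹¹ × 7.348×10²² = 4.904×10¹² m³/s².
r = 1737 + 10520 = 12257 km = 1.2257×10⁷ m.
Kepler's third law: T = 2π√(r³/μ) = 2π√((1.226×10⁷)³ / 4.904×10¹²).
r³/μ = 3.755×10⁸ s², so T = 2π × 1.938×10⁴ = 1.218×10⁵ s.
Converting: 1.218×10⁵ s ÷ 3600 = 33.82 h.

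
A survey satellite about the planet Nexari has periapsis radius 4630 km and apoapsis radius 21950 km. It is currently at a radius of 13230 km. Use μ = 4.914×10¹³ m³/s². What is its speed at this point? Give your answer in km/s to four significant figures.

Semi-major axis a = (r_p + r_a)/2 = 13290 km = 1.329×10⁷ m.
Vis-viva: v² = μ(2/r − 1/a) = 4.914×10¹³ × (1.512×10⁻⁷ − 7.524×10⁻⁸) = 3.731×10⁶ m²/s².
v = 1932 m/s = 1.932 km/s.

v ≈ 1.932 km/s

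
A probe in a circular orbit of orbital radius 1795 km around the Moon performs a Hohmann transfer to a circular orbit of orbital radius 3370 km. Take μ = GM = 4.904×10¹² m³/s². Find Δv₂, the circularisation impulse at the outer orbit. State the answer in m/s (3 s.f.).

r₁ = 1795 km = 1.795×10⁶ m.
r₂ = 3370 km = 3.370×10⁶ m.
Transfer ellipse a_t = (r₁ + r₂)/2 = 2.582×10⁶ m.
At r₁: circular v_c1 = √(μ/r₁) = 1653 m/s; transfer-perilune v_p = √[μ(2/r₁ − 1/a_t)] = 1888 m/s.
At r₂: circular v_c2 = √(μ/r₂) = 1206 m/s; transfer-apolune v_a = √[μ(2/r₂ − 1/a_t)] = 1006 m/s.
Δv₂ = v_c2 − v_a = 200.6 m/s.

Δv ≈ 201 m/s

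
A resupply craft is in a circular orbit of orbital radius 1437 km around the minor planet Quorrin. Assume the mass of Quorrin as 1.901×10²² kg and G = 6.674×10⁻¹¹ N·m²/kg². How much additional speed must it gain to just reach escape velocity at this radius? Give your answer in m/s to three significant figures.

μ = GM = 6.674×10⁻¹¹ × 1.901×10²² = 1.269×10¹² m³/s².
r = 1437 km = 1.437×10⁶ m.
Circular speed v_c = √(μ/r) = 939.6 m/s.
Escape speed v_esc = √(2μ/r) = √2 × v_c = 1329 m/s.
Δv = v_esc − v_c = 389.2 m/s.

Δv ≈ 389 m/s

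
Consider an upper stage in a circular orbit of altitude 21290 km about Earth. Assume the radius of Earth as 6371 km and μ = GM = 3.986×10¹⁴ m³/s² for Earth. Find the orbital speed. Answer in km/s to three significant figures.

r = 6371 + 21290 = 27661 km = 2.7661×10⁷ m.
For a circular orbit v = √(μ/r) = √(3.986×10¹⁴ / 2.766×10⁷) = √(1.441×10⁷) = 3796 m/s.
That is 3.796 km/s.

v ≈ 3.80 km/s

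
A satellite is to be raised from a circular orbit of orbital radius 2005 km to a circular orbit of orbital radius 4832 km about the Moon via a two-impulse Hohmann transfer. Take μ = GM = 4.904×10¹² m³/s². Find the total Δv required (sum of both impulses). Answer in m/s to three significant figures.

r₁ = 2005 km = 2.005×10⁶ m.
r₂ = 4832 km = 4.832×10⁶ m.
Transfer ellipse a_t = (r₁ + r₂)/2 = 3.418×10⁶ m.
At r₁: circular v_c1 = √(μ/r₁) = 1564 m/s; transfer-perilune v_p = √[μ(2/r₁ − 1/a_t)] = 1859 m/s.
Δv₁ = v_p − v_c1 = 295.4 m/s.
At r₂: circular v_c2 = √(μ/r₂) = 1007 m/s; transfer-apolune v_a = √[μ(2/r₂ − 1/a_t)] = 771.5 m/s.
Δv₂ = v_c2 − v_a = 235.9 m/s.
Total Δv = Δv₁ + Δv₂ = 531.3 m/s.

Δv_total ≈ 531 m/s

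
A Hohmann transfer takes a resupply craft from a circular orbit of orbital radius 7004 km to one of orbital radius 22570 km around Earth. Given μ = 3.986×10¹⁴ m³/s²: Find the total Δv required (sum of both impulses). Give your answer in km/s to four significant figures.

r₁ = 7004 km = 7.004×10⁶ m.
r₂ = 22570 km = 2.257×10⁷ m.
Transfer ellipse a_t = (r₁ + r₂)/2 = 1.479×10⁷ m.
At r₁: circular v_c1 = √(μ/r₁) = 7544 m/s; transfer-perigee v_p = √[μ(2/r₁ − 1/a_t)] = 9320 m/s.
Δv₁ = v_p − v_c1 = 1776 m/s.
At r₂: circular v_c2 = √(μ/r₂) = 4202 m/s; transfer-apogee v_a = √[μ(2/r₂ − 1/a_t)] = 2892 m/s.
Δv₂ = v_c2 − v_a = 1310 m/s.
Total Δv = Δv₁ + Δv₂ = 3086 m/s = 3.086 km/s.

Δv_total ≈ 3.086 km/s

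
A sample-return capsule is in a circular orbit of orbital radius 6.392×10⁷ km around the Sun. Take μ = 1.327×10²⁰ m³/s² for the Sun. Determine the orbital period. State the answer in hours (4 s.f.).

r = 6.392×10⁷ km = 6.392×10¹⁰ m.
Kepler's third law: T = 2π√(r³/μ) = 2π√((6.392×10¹⁰)³ / 1.327×10²⁰).
r³/μ = 1.968×10¹² s², so T = 2π × 1.403×10⁶ = 8.815×10⁶ s.
Converting: 8.815×10⁶ s ÷ 3600 = 2448 hours.

T ≈ 2448 hours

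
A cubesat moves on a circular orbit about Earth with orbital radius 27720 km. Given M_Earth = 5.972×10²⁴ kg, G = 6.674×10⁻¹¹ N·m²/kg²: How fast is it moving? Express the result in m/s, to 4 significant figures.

v ≈ 3792 m/s

μ = GM = 6.674×10⁻¹¹ × 5.972×10²⁴ = 3.986×10¹⁴ m³/s².
r = 27720 km = 2.772×10⁷ m.
For a circular orbit v = √(μ/r) = √(3.986×10¹⁴ / 2.772×10⁷) = √(1.438×10⁷) = 3792 m/s.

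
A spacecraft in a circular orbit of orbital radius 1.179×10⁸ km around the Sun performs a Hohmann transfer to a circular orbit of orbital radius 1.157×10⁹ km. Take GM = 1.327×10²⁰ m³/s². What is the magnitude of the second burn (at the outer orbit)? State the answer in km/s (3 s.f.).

Δv ≈ 6.10 km/s

r₁ = 1.179×10⁸ km = 1.179×10¹¹ m.
r₂ = 1.157×10⁹ km = 1.157×10¹² m.
Transfer ellipse a_t = (r₁ + r₂)/2 = 6.374×10¹¹ m.
At r₁: circular v_c1 = √(μ/r₁) = 33550 m/s; transfer-perihelion v_p = √[μ(2/r₁ − 1/a_t)] = 45200 m/s.
At r₂: circular v_c2 = √(μ/r₂) = 10710 m/s; transfer-aphelion v_a = √[μ(2/r₂ − 1/a_t)] = 4606 m/s.
Δv₂ = v_c2 − v_a = 6104 m/s.
= 6.104 km/s.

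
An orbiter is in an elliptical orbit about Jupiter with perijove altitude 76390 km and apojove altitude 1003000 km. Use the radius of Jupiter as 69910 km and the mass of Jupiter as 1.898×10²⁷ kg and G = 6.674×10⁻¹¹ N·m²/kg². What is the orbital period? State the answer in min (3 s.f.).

μ = GM = 6.674×10⁻¹¹ × 1.898×10²⁷ = 1.267×10¹⁷ m³/s².
r_p = 69910 + 76390 = 146300 km = 1.4630×10⁸ m.
r_a = 69910 + 1003000 = 1072900 km = 1.0729×10⁹ m.
Semi-major axis a = (r_p + r_a)/2 = (1.4630×10⁵ + 1.0729×10⁶)/2 = 6.0960×10⁵ km = 6.096×10⁸ m.
By Kepler's third law T = 2π√(a³/μ) = 2π × 4.229×10⁴ = 2.657×10⁵ s.
= 4429 min.

T ≈ 4430 min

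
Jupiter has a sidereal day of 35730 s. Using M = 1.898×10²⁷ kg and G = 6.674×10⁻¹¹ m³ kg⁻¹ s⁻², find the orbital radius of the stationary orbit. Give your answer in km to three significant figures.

r_sync ≈ 1.60×10⁵ km

μ = GM = 6.674×10⁻¹¹ × 1.898×10²⁷ = 1.267×10¹⁷ m³/s².
A synchronous orbit has period T, so by Kepler's third law a = (μT²/4π²)^(1/3).
μT²/4π² = 1.267×10¹⁷ × (3.573×10⁴)² / 39.48 = 4.096×10²⁴ m³.
a = 1.600×10⁸ m = 1.6000×10⁵ km.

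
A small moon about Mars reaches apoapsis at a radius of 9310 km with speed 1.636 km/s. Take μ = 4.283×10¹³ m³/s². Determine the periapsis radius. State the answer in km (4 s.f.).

periapsis radius ≈ 3819 km

r_a = 9.310×10⁶ m.
Specific energy ε = v²/2 − μ/r = -3.262×10⁶ J/kg, so a = −μ/(2ε) = 6.565×10⁶ m.
The apsides satisfy r_p + r_a = 2a, so the periapsis radius is 2a − r_a = 3.819×10⁶ m = 3819.3 km.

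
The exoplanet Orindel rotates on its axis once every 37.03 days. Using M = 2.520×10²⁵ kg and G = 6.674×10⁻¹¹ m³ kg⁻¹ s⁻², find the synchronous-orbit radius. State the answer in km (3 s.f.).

μ = GM = 6.674×10⁻¹¹ × 2.520×10²⁵ = 1.682×10¹⁵ m³/s².
T = 37.03 days = 3.199×10⁶ s.
A synchronous orbit has period T, so by Kepler's third law a = (μT²/4π²)^(1/3).
μT²/4π² = 1.682×10¹⁵ × (3.199×10⁶)² / 39.48 = 4.361×10²⁶ m³.
a = 7.583×10⁸ m = 7.5832×10⁵ km.

r_sync ≈ 7.58×10⁵ km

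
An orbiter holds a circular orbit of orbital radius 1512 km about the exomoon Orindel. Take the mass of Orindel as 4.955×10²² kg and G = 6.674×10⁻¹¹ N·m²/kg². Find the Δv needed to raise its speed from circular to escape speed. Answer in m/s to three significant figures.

Δv ≈ 613 m/s

μ = GM = 6.674×10⁻¹¹ × 4.955×10²² = 3.307×10¹² m³/s².
r = 1512 km = 1.512×10⁶ m.
Circular speed v_c = √(μ/r) = 1479 m/s.
Escape speed v_esc = √(2μ/r) = √2 × v_c = 2091 m/s.
Δv = v_esc − v_c = 612.6 m/s.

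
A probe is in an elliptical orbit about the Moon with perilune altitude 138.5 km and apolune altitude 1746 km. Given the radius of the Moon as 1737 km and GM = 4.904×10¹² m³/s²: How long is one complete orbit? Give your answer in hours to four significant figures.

T ≈ 3.456 hours

r_p = 1737 + 138.5 = 1875.5 km = 1.8755×10⁶ m.
r_a = 1737 + 1746 = 3483.0 km = 3.4830×10⁶ m.
Semi-major axis a = (r_p + r_a)/2 = (1875.5 + 3483.0)/2 = 2679.2 km = 2.679×10⁶ m.
By Kepler's third law T = 2π√(a³/μ) = 2π × 1.980×10³ = 1.244×10⁴ s.
= 3.456 hours.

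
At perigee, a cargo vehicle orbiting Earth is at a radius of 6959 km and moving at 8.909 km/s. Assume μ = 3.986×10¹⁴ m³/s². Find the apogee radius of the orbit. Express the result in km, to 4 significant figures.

r_p = 6.959×10⁶ m.
Specific energy ε = v²/2 − μ/r = -1.759×10⁷ J/kg, so a = −μ/(2ε) = 1.133×10⁷ m.
The apsides satisfy r_p + r_a = 2a, so the apogee radius is 2a − r_p = 1.570×10⁷ m = 15697 km.

apogee radius ≈ 15700 km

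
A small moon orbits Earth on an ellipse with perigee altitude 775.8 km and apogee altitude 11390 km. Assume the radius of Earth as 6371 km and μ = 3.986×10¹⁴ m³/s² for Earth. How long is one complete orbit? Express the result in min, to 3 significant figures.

T ≈ 231 min

r_p = 6371 + 775.8 = 7146.8 km = 7.1468×10⁶ m.
r_a = 6371 + 11390 = 17761 km = 1.7761×10⁷ m.
Semi-major axis a = (r_p + r_a)/2 = (7146.8 + 17761)/2 = 12454 km = 1.245×10⁷ m.
By Kepler's third law T = 2π√(a³/μ) = 2π × 2.201×10³ = 1.383×10⁴ s.
= 230.5 min.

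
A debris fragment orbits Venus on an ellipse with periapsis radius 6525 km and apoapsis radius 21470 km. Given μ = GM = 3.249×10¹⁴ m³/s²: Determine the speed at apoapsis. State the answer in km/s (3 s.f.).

Semi-major axis a = (r_p + r_a)/2 = 13998 km = 1.400×10⁷ m.
Vis-viva: v² = μ(2/r − 1/a) = 3.249×10¹⁴ × (9.315×10⁻⁸ − 7.144×10⁻⁸) = 7.054×10⁶ m²/s².
v = 2656 m/s = 2.656 km/s.

v ≈ 2.66 km/s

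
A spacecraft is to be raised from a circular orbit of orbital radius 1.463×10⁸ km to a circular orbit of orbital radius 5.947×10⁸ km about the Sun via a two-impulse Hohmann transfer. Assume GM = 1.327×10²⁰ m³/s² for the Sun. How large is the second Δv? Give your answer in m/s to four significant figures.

r₁ = 1.463×10⁸ km = 1.463×10¹¹ m.
r₂ = 5.947×10⁸ km = 5.947×10¹¹ m.
Transfer ellipse a_t = (r₁ + r₂)/2 = 3.705×10¹¹ m.
At r₁: circular v_c1 = √(μ/r₁) = 30120 m/s; transfer-perihelion v_p = √[μ(2/r₁ − 1/a_t)] = 38160 m/s.
At r₂: circular v_c2 = √(μ/r₂) = 14940 m/s; transfer-aphelion v_a = √[μ(2/r₂ − 1/a_t)] = 9387 m/s.
Δv₂ = v_c2 − v_a = 5551 m/s.

Δv ≈ 5551 m/s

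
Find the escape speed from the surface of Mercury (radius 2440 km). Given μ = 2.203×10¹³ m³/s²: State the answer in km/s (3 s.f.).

r = R = 2.440×10⁶ m.
Escape speed v_esc = √(2μ/r) = √(2 × 2.203×10¹³ / 2.440×10⁶) = √(1.806×10⁷) = 4249 m/s.
= 4.249 km/s.

v_esc ≈ 4.25 km/s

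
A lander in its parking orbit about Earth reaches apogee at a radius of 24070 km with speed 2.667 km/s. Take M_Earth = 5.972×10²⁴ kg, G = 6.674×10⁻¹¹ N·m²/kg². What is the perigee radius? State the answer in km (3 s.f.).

μ = GM = 6.674×10⁻¹¹ × 5.972×10²⁴ = 3.986×10¹⁴ m³/s².
r_a = 2.407×10⁷ m.
Specific energy ε = v²/2 − μ/r = -1.300×10⁷ J/kg, so a = −μ/(2ε) = 1.533×10⁷ m.
The apsides satisfy r_p + r_a = 2a, so the perigee radius is 2a − r_a = 6.584×10⁶ m = 6583.7 km.

perigee radius ≈ 6580 km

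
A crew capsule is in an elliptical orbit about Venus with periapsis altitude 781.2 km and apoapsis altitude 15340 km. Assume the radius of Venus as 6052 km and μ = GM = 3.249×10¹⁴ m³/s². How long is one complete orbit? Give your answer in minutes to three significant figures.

T ≈ 308 minutes

r_p = 6052 + 781.2 = 6833.2 km = 6.8332×10⁶ m.
r_a = 6052 + 15340 = 21392 km = 2.1392×10⁷ m.
Semi-major axis a = (r_p + r_a)/2 = (6833.2 + 21392)/2 = 14113 km = 1.411×10⁷ m.
By Kepler's third law T = 2π√(a³/μ) = 2π × 2.941×10³ = 1.848×10⁴ s.
= 308.0 minutes.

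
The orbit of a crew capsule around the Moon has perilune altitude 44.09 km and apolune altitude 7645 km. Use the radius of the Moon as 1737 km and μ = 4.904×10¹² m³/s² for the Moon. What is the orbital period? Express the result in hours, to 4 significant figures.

r_p = 1737 + 44.09 = 1781.1 km = 1.7811×10⁶ m.
r_a = 1737 + 7645 = 9382.0 km = 9.3820×10⁶ m.
Semi-major axis a = (r_p + r_a)/2 = (1781.1 + 9382.0)/2 = 5581.5 km = 5.582×10⁶ m.
By Kepler's third law T = 2π√(a³/μ) = 2π × 5.955×10³ = 3.741×10⁴ s.
= 10.39 hours.

T ≈ 10.39 hours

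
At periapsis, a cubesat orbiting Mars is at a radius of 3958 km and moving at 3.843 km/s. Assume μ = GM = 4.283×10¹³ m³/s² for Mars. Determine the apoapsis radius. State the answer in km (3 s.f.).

apoapsis radius ≈ 8500 km

r_p = 3.958×10⁶ m.
Specific energy ε = v²/2 − μ/r = -3.437×10⁶ J/kg, so a = −μ/(2ε) = 6.231×10⁶ m.
The apsides satisfy r_p + r_a = 2a, so the apoapsis radius is 2a − r_p = 8.504×10⁶ m = 8504.2 km.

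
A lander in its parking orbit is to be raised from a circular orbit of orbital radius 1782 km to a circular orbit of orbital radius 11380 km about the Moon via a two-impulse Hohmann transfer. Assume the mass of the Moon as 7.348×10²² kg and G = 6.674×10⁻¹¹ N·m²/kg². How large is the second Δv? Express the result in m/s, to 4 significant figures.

Δv ≈ 314.9 m/s

μ = GM = 6.674×10⁻¹¹ × 7.348×10²² = 4.904×10¹² m³/s².
r₁ = 1782 km = 1.782×10⁶ m.
r₂ = 11380 km = 1.138×10⁷ m.
Transfer ellipse a_t = (r₁ + r₂)/2 = 6.581×10⁶ m.
At r₁: circular v_c1 = √(μ/r₁) = 1659 m/s; transfer-perilune v_p = √[μ(2/r₁ − 1/a_t)] = 2181 m/s.
At r₂: circular v_c2 = √(μ/r₂) = 656.5 m/s; transfer-apolune v_a = √[μ(2/r₂ − 1/a_t)] = 341.6 m/s.
Δv₂ = v_c2 − v_a = 314.9 m/s.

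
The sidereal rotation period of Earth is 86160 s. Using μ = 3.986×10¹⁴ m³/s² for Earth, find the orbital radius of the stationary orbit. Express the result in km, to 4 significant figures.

A synchronous orbit has period T, so by Kepler's third law a = (μT²/4π²)^(1/3).
μT²/4π² = 3.986×10¹⁴ × (8.616×10⁴)² / 39.48 = 7.495×10²² m³.
a = 4.216×10⁷ m = 42163 km.

r_sync ≈ 42160 km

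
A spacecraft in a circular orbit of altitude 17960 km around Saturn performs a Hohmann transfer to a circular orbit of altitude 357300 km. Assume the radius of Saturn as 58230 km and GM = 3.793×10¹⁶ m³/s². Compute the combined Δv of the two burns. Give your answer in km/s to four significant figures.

Δv_total ≈ 10.93 km/s

r₁ = 58230 + 17960 = 76190 km = 7.6190×10⁷ m.
r₂ = 58230 + 357300 = 415530 km = 4.1553×10⁸ m.
Transfer ellipse a_t = (r₁ + r₂)/2 = 2.459×10⁸ m.
At r₁: circular v_c1 = √(μ/r₁) = 22310 m/s; transfer-perikrone v_p = √[μ(2/r₁ − 1/a_t)] = 29010 m/s.
Δv₁ = v_p − v_c1 = 6695 m/s.
At r₂: circular v_c2 = √(μ/r₂) = 9554 m/s; transfer-apokrone v_a = √[μ(2/r₂ − 1/a_t)] = 5319 m/s.
Δv₂ = v_c2 − v_a = 4236 m/s.
Total Δv = Δv₁ + Δv₂ = 10930 m/s = 10.93 km/s.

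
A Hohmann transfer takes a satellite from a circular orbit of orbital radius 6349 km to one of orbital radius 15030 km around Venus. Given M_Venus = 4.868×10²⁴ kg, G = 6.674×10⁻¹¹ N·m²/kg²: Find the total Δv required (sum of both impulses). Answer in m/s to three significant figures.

Δv_total ≈ 2400 m/s

μ = GM = 6.674×10⁻¹¹ × 4.868×10²⁴ = 3.249×10¹⁴ m³/s².
r₁ = 6349 km = 6.349×10⁶ m.
r₂ = 15030 km = 1.503×10⁷ m.
Transfer ellipse a_t = (r₁ + r₂)/2 = 1.069×10⁷ m.
At r₁: circular v_c1 = √(μ/r₁) = 7153 m/s; transfer-periapsis v_p = √[μ(2/r₁ − 1/a_t)] = 8482 m/s.
Δv₁ = v_p − v_c1 = 1329 m/s.
At r₂: circular v_c2 = √(μ/r₂) = 4649 m/s; transfer-apoapsis v_a = √[μ(2/r₂ − 1/a_t)] = 3583 m/s.
Δv₂ = v_c2 − v_a = 1066 m/s.
Total Δv = Δv₁ + Δv₂ = 2395 m/s.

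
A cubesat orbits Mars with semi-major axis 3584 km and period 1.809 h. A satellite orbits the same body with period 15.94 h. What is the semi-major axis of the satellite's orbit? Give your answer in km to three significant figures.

a₂ ≈ 15300 km

Kepler's third law: a³ ∝ T², so a₂ = a₁ (T₂/T₁)^(2/3).
T₂/T₁ = 8.811, (T₂/T₁)^(2/3) = 4.266.
a₂ = 3584 × 4.266 = 15290 km.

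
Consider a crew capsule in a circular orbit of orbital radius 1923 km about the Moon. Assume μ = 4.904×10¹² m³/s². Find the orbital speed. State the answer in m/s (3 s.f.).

r = 1923 km = 1.923×10⁶ m.
For a circular orbit v = √(μ/r) = √(4.904×10¹² / 1.923×10⁶) = √(2.550×10⁶) = 1597 m/s.

v ≈ 1600 m/s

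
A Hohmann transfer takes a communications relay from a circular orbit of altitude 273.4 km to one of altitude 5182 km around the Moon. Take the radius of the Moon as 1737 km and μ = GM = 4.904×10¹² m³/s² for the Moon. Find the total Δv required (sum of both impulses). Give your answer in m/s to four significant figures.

Δv_total ≈ 659.4 m/s

r₁ = 1737 + 273.4 = 2010.4 km = 2.0104×10⁶ m.
r₂ = 1737 + 5182 = 6919.0 km = 6.9190×10⁶ m.
Transfer ellipse a_t = (r₁ + r₂)/2 = 4.465×10⁶ m.
At r₁: circular v_c1 = √(μ/r₁) = 1562 m/s; transfer-perilune v_p = √[μ(2/r₁ − 1/a_t)] = 1944 m/s.
Δv₁ = v_p − v_c1 = 382.5 m/s.
At r₂: circular v_c2 = √(μ/r₂) = 841.9 m/s; transfer-apolune v_a = √[μ(2/r₂ − 1/a_t)] = 564.9 m/s.
Δv₂ = v_c2 − v_a = 277.0 m/s.
Total Δv = Δv₁ + Δv₂ = 659.4 m/s.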